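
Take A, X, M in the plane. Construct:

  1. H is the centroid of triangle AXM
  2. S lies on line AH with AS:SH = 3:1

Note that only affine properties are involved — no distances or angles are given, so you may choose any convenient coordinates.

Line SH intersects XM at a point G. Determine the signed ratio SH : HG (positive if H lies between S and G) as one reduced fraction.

Work in coordinates with A = (0, 0), X = (1, 0), M = (0, 1).
1. H is the centroid of triangle AXM ⇒ H = (1/3, 1/3)
2. S lies on line AH with AS:SH = 3:1 ⇒ S = (1/4, 1/4)
line SH meets XM at G = (1/2, 1/2)
H = S + t·(G−S) with t = 1/3, so SH:HG = 1/3:2/3

SH:HG = 1/2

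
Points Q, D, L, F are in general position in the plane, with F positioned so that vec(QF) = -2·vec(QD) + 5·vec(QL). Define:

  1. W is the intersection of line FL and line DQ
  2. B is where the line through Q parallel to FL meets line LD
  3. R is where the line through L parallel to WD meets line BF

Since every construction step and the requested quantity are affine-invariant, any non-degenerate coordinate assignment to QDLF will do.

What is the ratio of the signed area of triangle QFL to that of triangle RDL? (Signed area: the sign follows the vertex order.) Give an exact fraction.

[QFL]:[RDL] = -3

Work in coordinates with Q = (0, 0), D = (1, 0), L = (0, 1), F = (-2, 5).
1. W is the intersection of line FL and line DQ ⇒ W = (1/2, 0)
2. B is where the line through Q parallel to FL meets line LD ⇒ B = (-1, 2)
3. R is where the line through L parallel to WD meets line BF ⇒ R = (-2/3, 1)
2·[QFL] = -2, 2·[RDL] = 2/3
[QFL]:[RDL] = -2:2/3 = -3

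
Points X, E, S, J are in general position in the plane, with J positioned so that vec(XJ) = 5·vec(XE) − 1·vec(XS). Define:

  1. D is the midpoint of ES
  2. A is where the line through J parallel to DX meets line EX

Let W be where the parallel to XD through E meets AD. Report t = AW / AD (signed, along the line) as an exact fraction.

t = 5/6

Assign X = (0, 0), E = (1, 0), S = (0, 1), J = (5, -1) — the answer is frame-independent, so this choice is without loss of generality.
1. D is the midpoint of ES ⇒ D = (1/2, 1/2)
2. A is where the line through J parallel to DX meets line EX ⇒ A = (6, 0)
through E parallel to XD: direction (1/2, 1/2); meets AD at W = (17/12, 5/12)
W = A + t·(D−A) with t = 5/6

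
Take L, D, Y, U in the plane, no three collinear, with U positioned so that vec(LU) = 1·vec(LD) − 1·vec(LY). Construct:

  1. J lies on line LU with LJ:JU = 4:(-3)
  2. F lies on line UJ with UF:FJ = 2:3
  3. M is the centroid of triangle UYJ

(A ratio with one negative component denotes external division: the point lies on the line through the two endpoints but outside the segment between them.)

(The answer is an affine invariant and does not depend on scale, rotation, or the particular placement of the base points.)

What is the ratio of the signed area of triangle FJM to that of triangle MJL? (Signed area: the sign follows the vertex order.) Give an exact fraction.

Set L = (0, 0), D = (1, 0), Y = (0, 1), U = (1, -1); any affine frame gives the same invariant.
1. J lies on line LU with LJ:JU = 4:(-3) ⇒ J = (4, -4)
2. F lies on line UJ with UF:FJ = 2:3 ⇒ F = (11/5, -11/5)
3. M is the centroid of triangle UYJ ⇒ M = (5/3, -4/3)
2·[FJM] = 3/5, 2·[MJL] = -4/3
[FJM]:[MJL] = 3/5:-4/3 = -9/20

[FJM]:[MJL] = -9/20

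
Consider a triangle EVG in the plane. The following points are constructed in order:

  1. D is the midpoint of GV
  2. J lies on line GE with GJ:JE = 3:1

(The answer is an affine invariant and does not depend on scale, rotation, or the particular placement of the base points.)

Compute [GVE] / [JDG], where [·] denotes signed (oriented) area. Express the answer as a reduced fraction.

Assign E = (0, 0), V = (1, 0), G = (0, 1) — the answer is frame-independent, so this choice is without loss of generality.
1. D is the midpoint of GV ⇒ D = (1/2, 1/2)
2. J lies on line GE with GJ:JE = 3:1 ⇒ J = (0, 1/4)
2·[GVE] = -1, 2·[JDG] = 3/8
[GVE]:[JDG] = -1:3/8 = -8/3

[GVE]:[JDG] = -8/3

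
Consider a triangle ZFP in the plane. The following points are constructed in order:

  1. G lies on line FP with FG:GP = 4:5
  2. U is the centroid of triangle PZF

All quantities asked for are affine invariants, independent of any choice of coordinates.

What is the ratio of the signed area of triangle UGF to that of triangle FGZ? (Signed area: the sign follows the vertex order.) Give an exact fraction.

[UGF]:[FGZ] = -1/3

Choose coordinates Z = (0, 0), F = (1, 0), P = (0, 1).
1. G lies on line FP with FG:GP = 4:5 ⇒ G = (5/9, 4/9)
2. U is the centroid of triangle PZF ⇒ U = (1/3, 1/3)
2·[UGF] = -4/27, 2·[FGZ] = 4/9
[UGF]:[FGZ] = -4/27:4/9 = -1/3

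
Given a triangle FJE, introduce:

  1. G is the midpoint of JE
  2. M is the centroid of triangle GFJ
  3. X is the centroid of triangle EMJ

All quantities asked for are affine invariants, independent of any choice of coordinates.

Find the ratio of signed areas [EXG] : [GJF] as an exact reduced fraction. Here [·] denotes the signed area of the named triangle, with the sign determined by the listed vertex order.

Set F = (0, 0), J = (1, 0), E = (0, 1); any affine frame gives the same invariant.
1. G is the midpoint of JE ⇒ G = (1/2, 1/2)
2. M is the centroid of triangle GFJ ⇒ M = (1/2, 1/6)
3. X is the centroid of triangle EMJ ⇒ X = (1/2, 7/18)
2·[EXG] = 1/18, 2·[GJF] = -1/2
[EXG]:[GJF] = 1/18:-1/2 = -1/9

[EXG]:[GJF] = -1/9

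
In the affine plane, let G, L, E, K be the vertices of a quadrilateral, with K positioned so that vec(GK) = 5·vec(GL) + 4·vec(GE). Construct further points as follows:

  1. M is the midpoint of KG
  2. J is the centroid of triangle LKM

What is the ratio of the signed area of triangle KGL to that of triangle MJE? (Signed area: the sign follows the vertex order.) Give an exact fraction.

Assign G = (0, 0), L = (1, 0), E = (0, 1), K = (5, 4) — the answer is frame-independent, so this choice is without loss of generality.
1. M is the midpoint of KG ⇒ M = (5/2, 2)
2. J is the centroid of triangle LKM ⇒ J = (17/6, 2)
2·[KGL] = 4, 2·[MJE] = -1/3
[KGL]:[MJE] = 4:-1/3 = -12

[KGL]:[MJE] = -12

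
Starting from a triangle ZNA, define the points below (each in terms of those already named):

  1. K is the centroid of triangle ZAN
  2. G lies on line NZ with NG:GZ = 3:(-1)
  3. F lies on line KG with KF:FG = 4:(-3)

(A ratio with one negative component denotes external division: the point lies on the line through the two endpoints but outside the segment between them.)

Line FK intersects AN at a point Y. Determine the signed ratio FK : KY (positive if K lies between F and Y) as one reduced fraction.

Assign Z = (0, 0), N = (1, 0), A = (0, 1) — the answer is frame-independent, so this choice is without loss of generality.
1. K is the centroid of triangle ZAN ⇒ K = (1/3, 1/3)
2. G lies on line NZ with NG:GZ = 3:(-1) ⇒ G = (-1/2, 0)
3. F lies on line KG with KF:FG = 4:(-3) ⇒ F = (-3, -1)
line FK meets AN at Y = (4/7, 3/7)
K = F + t·(Y−F) with t = 14/15, so FK:KY = 14/15:1/15

FK:KY = 14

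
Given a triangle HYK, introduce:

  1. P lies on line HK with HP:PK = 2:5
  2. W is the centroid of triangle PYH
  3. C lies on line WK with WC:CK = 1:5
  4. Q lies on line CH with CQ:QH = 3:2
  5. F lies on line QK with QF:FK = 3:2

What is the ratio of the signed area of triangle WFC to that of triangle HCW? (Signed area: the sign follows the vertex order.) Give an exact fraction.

[WFC]:[HCW] = 6/25

Choose coordinates H = (0, 0), Y = (1, 0), K = (0, 1).
1. P lies on line HK with HP:PK = 2:5 ⇒ P = (0, 2/7)
2. W is the centroid of triangle PYH ⇒ W = (1/3, 2/21)
3. C lies on line WK with WC:CK = 1:5 ⇒ C = (5/18, 31/126)
4. Q lies on line CH with CQ:QH = 3:2 ⇒ Q = (1/9, 31/315)
5. F lies on line QK with QF:FK = 3:2 ⇒ F = (2/45, 1007/1575)
2·[WFC] = -1/75, 2·[HCW] = -1/18
[WFC]:[HCW] = -1/75:-1/18 = 6/25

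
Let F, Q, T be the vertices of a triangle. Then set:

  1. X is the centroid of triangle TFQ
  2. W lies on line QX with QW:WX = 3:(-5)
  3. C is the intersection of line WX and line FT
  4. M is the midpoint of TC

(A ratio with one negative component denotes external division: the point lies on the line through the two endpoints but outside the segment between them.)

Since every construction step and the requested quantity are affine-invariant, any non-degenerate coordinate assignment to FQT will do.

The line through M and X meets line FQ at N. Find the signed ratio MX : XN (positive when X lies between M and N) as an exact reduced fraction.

MX:XN = 5/4

Assign F = (0, 0), Q = (1, 0), T = (0, 1) — the answer is frame-independent, so this choice is without loss of generality.
1. X is the centroid of triangle TFQ ⇒ X = (1/3, 1/3)
2. W lies on line QX with QW:WX = 3:(-5) ⇒ W = (2, -1/2)
3. C is the intersection of line WX and line FT ⇒ C = (0, 1/2)
4. M is the midpoint of TC ⇒ M = (0, 3/4)
line MX meets FQ at N = (3/5, 0)
X = M + t·(N−M) with t = 5/9, so MX:XN = 5/9:4/9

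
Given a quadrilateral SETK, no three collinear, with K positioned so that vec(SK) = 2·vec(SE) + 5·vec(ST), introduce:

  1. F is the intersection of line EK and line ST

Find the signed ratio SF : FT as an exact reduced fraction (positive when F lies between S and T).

Set S = (0, 0), E = (1, 0), T = (0, 1), K = (2, 5); any affine frame gives the same invariant.
1. F is the intersection of line EK and line ST ⇒ F = (0, -5)
F = S + t·(T−S) with t = -5, so SF:FT = t:(1−t) = -5:6

SF:FT = -5/6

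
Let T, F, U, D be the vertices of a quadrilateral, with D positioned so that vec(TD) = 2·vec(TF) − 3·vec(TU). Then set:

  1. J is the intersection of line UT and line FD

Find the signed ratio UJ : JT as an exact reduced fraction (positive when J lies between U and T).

UJ:JT = -2/3

Choose coordinates T = (0, 0), F = (1, 0), U = (0, 1), D = (2, -3).
1. J is the intersection of line UT and line FD ⇒ J = (0, 3)
J = U + t·(T−U) with t = -2, so UJ:JT = t:(1−t) = -2:3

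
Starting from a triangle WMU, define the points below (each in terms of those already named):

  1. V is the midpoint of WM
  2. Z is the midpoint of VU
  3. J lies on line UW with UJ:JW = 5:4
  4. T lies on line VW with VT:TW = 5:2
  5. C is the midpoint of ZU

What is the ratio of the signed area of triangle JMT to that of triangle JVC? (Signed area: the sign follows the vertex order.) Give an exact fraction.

Work in coordinates with W = (0, 0), M = (1, 0), U = (0, 1).
1. V is the midpoint of WM ⇒ V = (1/2, 0)
2. Z is the midpoint of VU ⇒ Z = (1/4, 1/2)
3. J lies on line UW with UJ:JW = 5:4 ⇒ J = (0, 4/9)
4. T lies on line VW with VT:TW = 5:2 ⇒ T = (1/7, 0)
5. C is the midpoint of ZU ⇒ C = (1/8, 3/4)
2·[JMT] = -8/21, 2·[JVC] = 5/24
[JMT]:[JVC] = -8/21:5/24 = -64/35

[JMT]:[JVC] = -64/35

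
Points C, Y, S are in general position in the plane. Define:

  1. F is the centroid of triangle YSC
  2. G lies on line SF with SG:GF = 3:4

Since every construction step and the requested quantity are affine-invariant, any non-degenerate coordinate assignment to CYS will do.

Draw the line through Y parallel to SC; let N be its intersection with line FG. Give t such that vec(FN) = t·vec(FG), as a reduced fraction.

Choose coordinates C = (0, 0), Y = (1, 0), S = (0, 1).
1. F is the centroid of triangle YSC ⇒ F = (1/3, 1/3)
2. G lies on line SF with SG:GF = 3:4 ⇒ G = (1/7, 5/7)
through Y parallel to SC: direction (0, -1); meets FG at N = (1, -1)
N = F + t·(G−F) with t = -7/2

t = -7/2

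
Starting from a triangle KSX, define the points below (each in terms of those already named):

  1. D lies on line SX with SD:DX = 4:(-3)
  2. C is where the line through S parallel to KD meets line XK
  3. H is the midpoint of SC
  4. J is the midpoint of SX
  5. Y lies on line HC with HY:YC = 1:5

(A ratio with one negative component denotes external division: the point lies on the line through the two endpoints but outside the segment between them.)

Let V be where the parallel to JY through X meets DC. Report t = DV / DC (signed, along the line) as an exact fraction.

Set K = (0, 0), S = (1, 0), X = (0, 1); any affine frame gives the same invariant.
1. D lies on line SX with SD:DX = 4:(-3) ⇒ D = (-3, 4)
2. C is where the line through S parallel to KD meets line XK ⇒ C = (0, 4/3)
3. H is the midpoint of SC ⇒ H = (1/2, 2/3)
4. J is the midpoint of SX ⇒ J = (1/2, 1/2)
5. Y lies on line HC with HY:YC = 1:5 ⇒ Y = (5/12, 7/9)
through X parallel to JY: direction (-1/12, 5/18); meets DC at V = (-3/22, 16/11)
V = D + t·(C−D) with t = 21/22

t = 21/22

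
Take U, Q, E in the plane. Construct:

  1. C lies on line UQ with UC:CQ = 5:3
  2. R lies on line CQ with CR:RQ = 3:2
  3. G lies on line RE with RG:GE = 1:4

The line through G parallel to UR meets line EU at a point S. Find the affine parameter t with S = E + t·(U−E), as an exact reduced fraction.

Work in coordinates with U = (0, 0), Q = (1, 0), E = (0, 1).
1. C lies on line UQ with UC:CQ = 5:3 ⇒ C = (5/8, 0)
2. R lies on line CQ with CR:RQ = 3:2 ⇒ R = (17/20, 0)
3. G lies on line RE with RG:GE = 1:4 ⇒ G = (17/25, 1/5)
through G parallel to UR: direction (17/20, 0); meets EU at S = (0, 1/5)
S = E + t·(U−E) with t = 4/5

t = 4/5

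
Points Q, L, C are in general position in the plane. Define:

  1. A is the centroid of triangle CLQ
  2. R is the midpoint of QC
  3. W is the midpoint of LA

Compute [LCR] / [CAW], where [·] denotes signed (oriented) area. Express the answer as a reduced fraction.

Work in coordinates with Q = (0, 0), L = (1, 0), C = (0, 1).
1. A is the centroid of triangle CLQ ⇒ A = (1/3, 1/3)
2. R is the midpoint of QC ⇒ R = (0, 1/2)
3. W is the midpoint of LA ⇒ W = (2/3, 1/6)
2·[LCR] = 1/2, 2·[CAW] = 1/6
[LCR]:[CAW] = 1/2:1/6 = 3

[LCR]:[CAW] = 3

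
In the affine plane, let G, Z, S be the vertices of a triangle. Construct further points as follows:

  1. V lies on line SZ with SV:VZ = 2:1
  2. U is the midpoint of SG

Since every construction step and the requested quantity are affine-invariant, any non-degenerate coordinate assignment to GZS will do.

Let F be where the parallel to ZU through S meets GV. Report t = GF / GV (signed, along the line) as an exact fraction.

Assign G = (0, 0), Z = (1, 0), S = (0, 1) — the answer is frame-independent, so this choice is without loss of generality.
1. V lies on line SZ with SV:VZ = 2:1 ⇒ V = (2/3, 1/3)
2. U is the midpoint of SG ⇒ U = (0, 1/2)
through S parallel to ZU: direction (-1, 1/2); meets GV at F = (1, 1/2)
F = G + t·(V−G) with t = 3/2

t = 3/2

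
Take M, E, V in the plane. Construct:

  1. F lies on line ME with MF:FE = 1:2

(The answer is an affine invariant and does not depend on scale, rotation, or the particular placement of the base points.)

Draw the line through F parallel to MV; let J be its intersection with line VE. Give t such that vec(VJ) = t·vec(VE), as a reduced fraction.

t = 1/3

Set M = (0, 0), E = (1, 0), V = (0, 1); any affine frame gives the same invariant.
1. F lies on line ME with MF:FE = 1:2 ⇒ F = (1/3, 0)
through F parallel to MV: direction (0, 1); meets VE at J = (1/3, 2/3)
J = V + t·(E−V) with t = 1/3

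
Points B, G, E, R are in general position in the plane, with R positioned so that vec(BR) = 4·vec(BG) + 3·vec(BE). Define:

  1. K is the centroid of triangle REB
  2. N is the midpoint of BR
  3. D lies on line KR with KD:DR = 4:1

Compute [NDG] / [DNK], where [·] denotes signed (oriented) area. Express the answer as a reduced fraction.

Choose coordinates B = (0, 0), G = (1, 0), E = (0, 1), R = (4, 3).
1. K is the centroid of triangle REB ⇒ K = (4/3, 4/3)
2. N is the midpoint of BR ⇒ N = (2, 3/2)
3. D lies on line KR with KD:DR = 4:1 ⇒ D = (52/15, 8/3)
2·[NDG] = -31/30, 2·[DNK] = -8/15
[NDG]:[DNK] = -31/30:-8/15 = 31/16

[NDG]:[DNK] = 31/16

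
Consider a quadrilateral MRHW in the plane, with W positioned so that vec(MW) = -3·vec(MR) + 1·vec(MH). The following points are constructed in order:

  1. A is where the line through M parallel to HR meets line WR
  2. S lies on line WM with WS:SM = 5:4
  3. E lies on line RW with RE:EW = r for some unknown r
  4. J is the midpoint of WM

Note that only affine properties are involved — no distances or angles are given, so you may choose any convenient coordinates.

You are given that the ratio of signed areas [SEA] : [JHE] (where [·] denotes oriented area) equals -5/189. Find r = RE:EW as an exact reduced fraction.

Work in coordinates with M = (0, 0), R = (1, 0), H = (0, 1), W = (-3, 1).
1. A is where the line through M parallel to HR meets line WR ⇒ A = (-1/3, 1/3)
2. S lies on line WM with WS:SM = 5:4 ⇒ S = (-4/3, 4/9)
3. With RE:EW = r, write λ = r/(r+1) so E = R + λ·(W−R); E is affine-linear in λ
4. J is the midpoint of WM ⇒ J = (-3/2, 1/2)
Every point depending on E is an affine combination of E and λ-independent points, so each such coordinate is linear in λ; the λ² term in each signed area is a multiple of (W−R)×(W−R) = 0, so 2·[SEA] and 2·[JHE] are each linear in λ. Evaluating at λ=0 and λ=1:
  2·[SEA] = -5/9·λ + 5/27,   2·[JHE] = 7/2·λ − 2
So [SEA]:[JHE] = (-5/9·λ + 5/27) / (7/2·λ − 2). Setting this equal to -5/189:
  -5/9·λ + 5/27 = -5/189·(7/2·λ − 2)  ⇒  λ = 2/7
Then r = λ/(1−λ) = (2/7)/(5/7) = 2/5. Check: with r = 2/5, E = (-1/7, 2/7) and [SEA]:[JHE] = -5/189 as required.

r = 2/5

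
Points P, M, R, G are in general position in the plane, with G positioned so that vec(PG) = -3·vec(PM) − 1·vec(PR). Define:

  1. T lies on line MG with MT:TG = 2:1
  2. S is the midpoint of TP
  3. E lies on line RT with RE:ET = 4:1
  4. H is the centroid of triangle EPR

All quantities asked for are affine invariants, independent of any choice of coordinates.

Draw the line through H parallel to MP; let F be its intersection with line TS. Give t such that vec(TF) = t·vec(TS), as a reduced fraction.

t = 8/3

Work in coordinates with P = (0, 0), M = (1, 0), R = (0, 1), G = (-3, -1).
1. T lies on line MG with MT:TG = 2:1 ⇒ T = (-5/3, -2/3)
2. S is the midpoint of TP ⇒ S = (-5/6, -1/3)
3. E lies on line RT with RE:ET = 4:1 ⇒ E = (-4/3, -1/3)
4. H is the centroid of triangle EPR ⇒ H = (-4/9, 2/9)
through H parallel to MP: direction (-1, 0); meets TS at F = (5/9, 2/9)
F = T + t·(S−T) with t = 8/3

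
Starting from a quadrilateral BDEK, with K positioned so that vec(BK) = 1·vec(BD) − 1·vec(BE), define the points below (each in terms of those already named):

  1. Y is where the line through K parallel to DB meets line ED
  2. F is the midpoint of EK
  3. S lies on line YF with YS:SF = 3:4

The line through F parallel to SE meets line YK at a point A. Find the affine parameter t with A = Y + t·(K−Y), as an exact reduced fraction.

t = 7/11

Choose coordinates B = (0, 0), D = (1, 0), E = (0, 1), K = (1, -1).
1. Y is where the line through K parallel to DB meets line ED ⇒ Y = (2, -1)
2. F is the midpoint of EK ⇒ F = (1/2, 0)
3. S lies on line YF with YS:SF = 3:4 ⇒ S = (19/14, -4/7)
through F parallel to SE: direction (-19/14, 11/7); meets YK at A = (15/11, -1)
A = Y + t·(K−Y) with t = 7/11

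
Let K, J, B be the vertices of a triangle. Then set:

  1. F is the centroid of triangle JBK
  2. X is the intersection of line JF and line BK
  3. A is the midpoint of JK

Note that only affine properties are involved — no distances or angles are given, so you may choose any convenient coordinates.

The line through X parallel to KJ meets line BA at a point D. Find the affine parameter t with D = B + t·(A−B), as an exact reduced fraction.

Set K = (0, 0), J = (1, 0), B = (0, 1); any affine frame gives the same invariant.
1. F is the centroid of triangle JBK ⇒ F = (1/3, 1/3)
2. X is the intersection of line JF and line BK ⇒ X = (0, 1/2)
3. A is the midpoint of JK ⇒ A = (1/2, 0)
through X parallel to KJ: direction (1, 0); meets BA at D = (1/4, 1/2)
D = B + t·(A−B) with t = 1/2

t = 1/2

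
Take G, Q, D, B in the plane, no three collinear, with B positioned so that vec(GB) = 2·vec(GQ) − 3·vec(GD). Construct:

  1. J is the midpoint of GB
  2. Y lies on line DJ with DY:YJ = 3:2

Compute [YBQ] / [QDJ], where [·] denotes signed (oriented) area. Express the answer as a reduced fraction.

Choose coordinates G = (0, 0), Q = (1, 0), D = (0, 1), B = (2, -3).
1. J is the midpoint of GB ⇒ J = (1, -3/2)
2. Y lies on line DJ with DY:YJ = 3:2 ⇒ Y = (3/5, -1/2)
2·[YBQ] = 17/10, 2·[QDJ] = 3/2
[YBQ]:[QDJ] = 17/10:3/2 = 17/15

[YBQ]:[QDJ] = 17/15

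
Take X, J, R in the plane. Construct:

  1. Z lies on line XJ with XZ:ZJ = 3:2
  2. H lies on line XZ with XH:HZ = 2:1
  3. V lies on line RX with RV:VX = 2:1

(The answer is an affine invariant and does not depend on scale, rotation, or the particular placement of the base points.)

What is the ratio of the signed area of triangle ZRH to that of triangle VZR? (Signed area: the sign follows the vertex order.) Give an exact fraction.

[ZRH]:[VZR] = 1/2

Assign X = (0, 0), J = (1, 0), R = (0, 1) — the answer is frame-independent, so this choice is without loss of generality.
1. Z lies on line XJ with XZ:ZJ = 3:2 ⇒ Z = (3/5, 0)
2. H lies on line XZ with XH:HZ = 2:1 ⇒ H = (2/5, 0)
3. V lies on line RX with RV:VX = 2:1 ⇒ V = (0, 1/3)
2·[ZRH] = 1/5, 2·[VZR] = 2/5
[ZRH]:[VZR] = 1/5:2/5 = 1/2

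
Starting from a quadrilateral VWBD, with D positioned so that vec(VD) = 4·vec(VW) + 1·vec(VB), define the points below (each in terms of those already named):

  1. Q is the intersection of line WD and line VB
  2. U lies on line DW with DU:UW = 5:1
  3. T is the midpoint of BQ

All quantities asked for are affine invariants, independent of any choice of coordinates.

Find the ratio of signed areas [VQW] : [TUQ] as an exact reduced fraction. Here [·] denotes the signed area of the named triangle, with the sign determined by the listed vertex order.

[VQW]:[TUQ] = -1/3

Set V = (0, 0), W = (1, 0), B = (0, 1), D = (4, 1); any affine frame gives the same invariant.
1. Q is the intersection of line WD and line VB ⇒ Q = (0, -1/3)
2. U lies on line DW with DU:UW = 5:1 ⇒ U = (3/2, 1/6)
3. T is the midpoint of BQ ⇒ T = (0, 1/3)
2·[VQW] = 1/3, 2·[TUQ] = -1
[VQW]:[TUQ] = 1/3:-1 = -1/3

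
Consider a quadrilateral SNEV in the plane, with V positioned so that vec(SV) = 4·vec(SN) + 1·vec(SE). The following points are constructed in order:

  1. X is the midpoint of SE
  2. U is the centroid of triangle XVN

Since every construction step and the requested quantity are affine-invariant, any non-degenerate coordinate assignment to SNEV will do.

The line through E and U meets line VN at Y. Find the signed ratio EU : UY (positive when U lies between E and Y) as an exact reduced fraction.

EU:UY = 19/5

Assign S = (0, 0), N = (1, 0), E = (0, 1), V = (4, 1) — the answer is frame-independent, so this choice is without loss of generality.
1. X is the midpoint of SE ⇒ X = (0, 1/2)
2. U is the centroid of triangle XVN ⇒ U = (5/3, 1/2)
line EU meets VN at Y = (40/19, 7/19)
U = E + t·(Y−E) with t = 19/24, so EU:UY = 19/24:5/24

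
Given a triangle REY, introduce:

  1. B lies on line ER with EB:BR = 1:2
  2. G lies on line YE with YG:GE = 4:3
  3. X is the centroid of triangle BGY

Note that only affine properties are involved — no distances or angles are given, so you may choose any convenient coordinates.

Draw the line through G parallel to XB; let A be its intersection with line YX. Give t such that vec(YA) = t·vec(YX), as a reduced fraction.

t = 2

Choose coordinates R = (0, 0), E = (1, 0), Y = (0, 1).
1. B lies on line ER with EB:BR = 1:2 ⇒ B = (2/3, 0)
2. G lies on line YE with YG:GE = 4:3 ⇒ G = (4/7, 3/7)
3. X is the centroid of triangle BGY ⇒ X = (26/63, 10/21)
through G parallel to XB: direction (16/63, -10/21); meets YX at A = (52/63, -1/21)
A = Y + t·(X−Y) with t = 2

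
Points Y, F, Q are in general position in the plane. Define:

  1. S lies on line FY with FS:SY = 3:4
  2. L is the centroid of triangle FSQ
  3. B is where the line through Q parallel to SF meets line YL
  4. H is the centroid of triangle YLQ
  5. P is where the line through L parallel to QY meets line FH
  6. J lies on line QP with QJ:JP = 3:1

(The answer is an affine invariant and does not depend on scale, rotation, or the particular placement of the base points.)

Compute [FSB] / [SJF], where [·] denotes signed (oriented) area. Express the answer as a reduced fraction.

Set Y = (0, 0), F = (1, 0), Q = (0, 1); any affine frame gives the same invariant.
1. S lies on line FY with FS:SY = 3:4 ⇒ S = (4/7, 0)
2. L is the centroid of triangle FSQ ⇒ L = (11/21, 1/3)
3. B is where the line through Q parallel to SF meets line YL ⇒ B = (11/7, 1)
4. H is the centroid of triangle YLQ ⇒ H = (11/63, 4/9)
5. P is where the line through L parallel to QY meets line FH ⇒ P = (11/21, 10/39)
6. J lies on line QP with QJ:JP = 3:1 ⇒ J = (11/28, 23/52)
2·[FSB] = -3/7, 2·[SJF] = -69/364
[FSB]:[SJF] = -3/7:-69/364 = 52/23

[FSB]:[SJF] = 52/23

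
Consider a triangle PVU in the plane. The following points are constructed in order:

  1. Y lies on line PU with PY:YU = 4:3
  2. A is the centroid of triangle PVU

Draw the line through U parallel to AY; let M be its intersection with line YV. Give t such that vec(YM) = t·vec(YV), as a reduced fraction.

Set P = (0, 0), V = (1, 0), U = (0, 1); any affine frame gives the same invariant.
1. Y lies on line PU with PY:YU = 4:3 ⇒ Y = (0, 4/7)
2. A is the centroid of triangle PVU ⇒ A = (1/3, 1/3)
through U parallel to AY: direction (-1/3, 5/21); meets YV at M = (3, -8/7)
M = Y + t·(V−Y) with t = 3

t = 3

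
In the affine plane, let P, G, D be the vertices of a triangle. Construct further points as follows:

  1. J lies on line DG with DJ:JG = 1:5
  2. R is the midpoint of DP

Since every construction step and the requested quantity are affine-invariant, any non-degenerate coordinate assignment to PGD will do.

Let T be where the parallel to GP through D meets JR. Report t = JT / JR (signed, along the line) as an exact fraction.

t = -1/2

Work in coordinates with P = (0, 0), G = (1, 0), D = (0, 1).
1. J lies on line DG with DJ:JG = 1:5 ⇒ J = (1/6, 5/6)
2. R is the midpoint of DP ⇒ R = (0, 1/2)
through D parallel to GP: direction (-1, 0); meets JR at T = (1/4, 1)
T = J + t·(R−J) with t = -1/2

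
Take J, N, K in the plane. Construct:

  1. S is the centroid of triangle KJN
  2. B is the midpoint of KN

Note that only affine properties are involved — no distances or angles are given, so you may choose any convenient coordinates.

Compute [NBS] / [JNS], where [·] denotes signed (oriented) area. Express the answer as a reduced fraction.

[NBS]:[JNS] = 1/2

Work in coordinates with J = (0, 0), N = (1, 0), K = (0, 1).
1. S is the centroid of triangle KJN ⇒ S = (1/3, 1/3)
2. B is the midpoint of KN ⇒ B = (1/2, 1/2)
2·[NBS] = 1/6, 2·[JNS] = 1/3
[NBS]:[JNS] = 1/6:1/3 = 1/2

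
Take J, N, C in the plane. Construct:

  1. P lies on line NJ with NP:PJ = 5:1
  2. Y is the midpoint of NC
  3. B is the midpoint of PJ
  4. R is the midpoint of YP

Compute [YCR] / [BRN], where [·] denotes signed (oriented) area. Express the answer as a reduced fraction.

Choose coordinates J = (0, 0), N = (1, 0), C = (0, 1).
1. P lies on line NJ with NP:PJ = 5:1 ⇒ P = (1/6, 0)
2. Y is the midpoint of NC ⇒ Y = (1/2, 1/2)
3. B is the midpoint of PJ ⇒ B = (1/12, 0)
4. R is the midpoint of YP ⇒ R = (1/3, 1/4)
2·[YCR] = 5/24, 2·[BRN] = -11/48
[YCR]:[BRN] = 5/24:-11/48 = -10/11

[YCR]:[BRN] = -10/11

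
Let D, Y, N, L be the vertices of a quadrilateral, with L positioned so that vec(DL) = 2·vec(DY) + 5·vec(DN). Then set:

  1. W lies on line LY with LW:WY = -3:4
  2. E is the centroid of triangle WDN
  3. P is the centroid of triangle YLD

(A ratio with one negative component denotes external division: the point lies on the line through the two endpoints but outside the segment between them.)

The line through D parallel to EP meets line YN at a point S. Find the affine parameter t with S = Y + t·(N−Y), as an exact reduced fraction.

t = 8/9

Choose coordinates D = (0, 0), Y = (1, 0), N = (0, 1), L = (2, 5).
1. W lies on line LY with LW:WY = -3:4 ⇒ W = (5, 20)
2. E is the centroid of triangle WDN ⇒ E = (5/3, 7)
3. P is the centroid of triangle YLD ⇒ P = (1, 5/3)
through D parallel to EP: direction (-2/3, -16/3); meets YN at S = (1/9, 8/9)
S = Y + t·(N−Y) with t = 8/9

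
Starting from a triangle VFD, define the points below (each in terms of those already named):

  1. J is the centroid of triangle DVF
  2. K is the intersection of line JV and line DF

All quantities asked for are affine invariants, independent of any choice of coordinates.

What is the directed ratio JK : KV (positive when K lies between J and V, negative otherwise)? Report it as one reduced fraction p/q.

JK:KV = -1/3

Set V = (0, 0), F = (1, 0), D = (0, 1); any affine frame gives the same invariant.
1. J is the centroid of triangle DVF ⇒ J = (1/3, 1/3)
2. K is the intersection of line JV and line DF ⇒ K = (1/2, 1/2)
K = J + t·(V−J) with t = -1/2, so JK:KV = t:(1−t) = -1/2:3/2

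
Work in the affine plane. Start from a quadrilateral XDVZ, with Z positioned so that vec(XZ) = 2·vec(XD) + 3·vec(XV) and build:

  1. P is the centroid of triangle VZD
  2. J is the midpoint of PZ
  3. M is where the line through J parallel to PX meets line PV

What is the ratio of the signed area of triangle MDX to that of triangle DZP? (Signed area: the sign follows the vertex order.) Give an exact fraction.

Set X = (0, 0), D = (1, 0), V = (0, 1), Z = (2, 3); any affine frame gives the same invariant.
1. P is the centroid of triangle VZD ⇒ P = (1, 4/3)
2. J is the midpoint of PZ ⇒ J = (3/2, 13/6)
3. M is where the line through J parallel to PX meets line PV ⇒ M = (5/6, 23/18)
2·[MDX] = -23/18, 2·[DZP] = 4/3
[MDX]:[DZP] = -23/18:4/3 = -23/24

[MDX]:[DZP] = -23/24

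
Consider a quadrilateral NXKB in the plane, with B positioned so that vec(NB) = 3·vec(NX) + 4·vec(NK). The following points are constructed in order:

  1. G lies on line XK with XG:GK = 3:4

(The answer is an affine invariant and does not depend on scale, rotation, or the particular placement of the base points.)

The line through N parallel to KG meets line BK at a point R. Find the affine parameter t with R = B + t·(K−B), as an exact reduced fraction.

Assign N = (0, 0), X = (1, 0), K = (0, 1), B = (3, 4) — the answer is frame-independent, so this choice is without loss of generality.
1. G lies on line XK with XG:GK = 3:4 ⇒ G = (4/7, 3/7)
through N parallel to KG: direction (4/7, -4/7); meets BK at R = (-1/2, 1/2)
R = B + t·(K−B) with t = 7/6

t = 7/6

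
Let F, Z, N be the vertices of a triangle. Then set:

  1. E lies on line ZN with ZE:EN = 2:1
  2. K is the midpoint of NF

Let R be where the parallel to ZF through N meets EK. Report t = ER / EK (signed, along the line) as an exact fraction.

t = -2

Work in coordinates with F = (0, 0), Z = (1, 0), N = (0, 1).
1. E lies on line ZN with ZE:EN = 2:1 ⇒ E = (1/3, 2/3)
2. K is the midpoint of NF ⇒ K = (0, 1/2)
through N parallel to ZF: direction (-1, 0); meets EK at R = (1, 1)
R = E + t·(K−E) with t = -2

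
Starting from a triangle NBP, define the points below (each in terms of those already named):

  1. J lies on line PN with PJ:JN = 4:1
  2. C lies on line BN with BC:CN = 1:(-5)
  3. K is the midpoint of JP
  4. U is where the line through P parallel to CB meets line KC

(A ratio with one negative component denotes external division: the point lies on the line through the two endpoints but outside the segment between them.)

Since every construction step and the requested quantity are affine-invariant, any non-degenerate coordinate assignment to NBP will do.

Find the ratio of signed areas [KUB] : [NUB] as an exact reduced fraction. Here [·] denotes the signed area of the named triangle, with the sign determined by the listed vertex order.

[KUB]:[NUB] = -1/10

Work in coordinates with N = (0, 0), B = (1, 0), P = (0, 1).
1. J lies on line PN with PJ:JN = 4:1 ⇒ J = (0, 1/5)
2. C lies on line BN with BC:CN = 1:(-5) ⇒ C = (5/4, 0)
3. K is the midpoint of JP ⇒ K = (0, 3/5)
4. U is where the line through P parallel to CB meets line KC ⇒ U = (-5/6, 1)
2·[KUB] = 1/10, 2·[NUB] = -1
[KUB]:[NUB] = 1/10:-1 = -1/10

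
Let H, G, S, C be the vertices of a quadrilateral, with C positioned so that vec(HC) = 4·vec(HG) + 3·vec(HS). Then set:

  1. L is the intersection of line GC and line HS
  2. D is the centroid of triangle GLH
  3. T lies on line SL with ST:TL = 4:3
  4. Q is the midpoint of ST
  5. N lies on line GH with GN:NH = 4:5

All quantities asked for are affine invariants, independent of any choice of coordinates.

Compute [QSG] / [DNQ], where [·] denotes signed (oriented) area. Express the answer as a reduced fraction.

[QSG]:[DNQ] = -108/53

Work in coordinates with H = (0, 0), G = (1, 0), S = (0, 1), C = (4, 3).
1. L is the intersection of line GC and line HS ⇒ L = (0, -1)
2. D is the centroid of triangle GLH ⇒ D = (1/3, -1/3)
3. T lies on line SL with ST:TL = 4:3 ⇒ T = (0, -1/7)
4. Q is the midpoint of ST ⇒ Q = (0, 3/7)
5. N lies on line GH with GN:NH = 4:5 ⇒ N = (5/9, 0)
2·[QSG] = -4/7, 2·[DNQ] = 53/189
[QSG]:[DNQ] = -4/7:53/189 = -108/53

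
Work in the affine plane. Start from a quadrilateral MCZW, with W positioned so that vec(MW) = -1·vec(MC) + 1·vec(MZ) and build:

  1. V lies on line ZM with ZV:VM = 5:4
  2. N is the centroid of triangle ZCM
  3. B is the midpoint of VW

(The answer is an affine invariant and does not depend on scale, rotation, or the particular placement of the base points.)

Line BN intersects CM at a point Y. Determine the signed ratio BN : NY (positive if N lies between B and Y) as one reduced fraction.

BN:NY = 7/6

Assign M = (0, 0), C = (1, 0), Z = (0, 1), W = (-1, 1) — the answer is frame-independent, so this choice is without loss of generality.
1. V lies on line ZM with ZV:VM = 5:4 ⇒ V = (0, 4/9)
2. N is the centroid of triangle ZCM ⇒ N = (1/3, 1/3)
3. B is the midpoint of VW ⇒ B = (-1/2, 13/18)
line BN meets CM at Y = (22/21, 0)
N = B + t·(Y−B) with t = 7/13, so BN:NY = 7/13:6/13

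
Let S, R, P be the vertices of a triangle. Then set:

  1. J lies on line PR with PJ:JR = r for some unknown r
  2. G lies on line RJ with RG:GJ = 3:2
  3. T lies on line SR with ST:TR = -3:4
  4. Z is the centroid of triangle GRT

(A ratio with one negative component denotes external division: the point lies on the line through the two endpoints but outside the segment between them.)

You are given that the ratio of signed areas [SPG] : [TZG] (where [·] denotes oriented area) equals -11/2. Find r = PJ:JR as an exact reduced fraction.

r = 4

Set S = (0, 0), R = (1, 0), P = (0, 1); any affine frame gives the same invariant.
1. With PJ:JR = r, write λ = r/(r+1) so J = P + λ·(R−P); J is affine-linear in λ
2. G lies on line RJ with RG:GJ = 3:2 ⇒ G is an affine combination of earlier points and hence also affine-linear in λ
3. T lies on line SR with ST:TR = -3:4 ⇒ T = (-3, 0)
4. Z is the centroid of triangle GRT ⇒ Z is an affine combination of earlier points and hence also affine-linear in λ
Every point depending on J is an affine combination of J and λ-independent points, so each such coordinate is linear in λ; the λ² term in each signed area is a multiple of (R−P)×(R−P) = 0, so 2·[SPG] and 2·[TZG] are each linear in λ. Evaluating at λ=0 and λ=1:
  2·[SPG] = -3/5·λ − 2/5,   2·[TZG] = -4/5·λ + 4/5
So [SPG]:[TZG] = (-3/5·λ − 2/5) / (-4/5·λ + 4/5). Setting this equal to -11/2:
  -3/5·λ − 2/5 = -11/2·(-4/5·λ + 4/5)  ⇒  λ = 4/5
Then r = λ/(1−λ) = (4/5)/(1/5) = 4. Check: with r = 4, J = (4/5, 1/5) and [SPG]:[TZG] = -11/2 as required.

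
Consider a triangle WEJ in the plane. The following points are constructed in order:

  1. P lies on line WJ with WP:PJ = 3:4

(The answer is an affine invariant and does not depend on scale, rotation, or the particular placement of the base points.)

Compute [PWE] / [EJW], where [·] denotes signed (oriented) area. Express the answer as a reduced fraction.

Assign W = (0, 0), E = (1, 0), J = (0, 1) — the answer is frame-independent, so this choice is without loss of generality.
1. P lies on line WJ with WP:PJ = 3:4 ⇒ P = (0, 3/7)
2·[PWE] = 3/7, 2·[EJW] = 1
[PWE]:[EJW] = 3/7:1 = 3/7

[PWE]:[EJW] = 3/7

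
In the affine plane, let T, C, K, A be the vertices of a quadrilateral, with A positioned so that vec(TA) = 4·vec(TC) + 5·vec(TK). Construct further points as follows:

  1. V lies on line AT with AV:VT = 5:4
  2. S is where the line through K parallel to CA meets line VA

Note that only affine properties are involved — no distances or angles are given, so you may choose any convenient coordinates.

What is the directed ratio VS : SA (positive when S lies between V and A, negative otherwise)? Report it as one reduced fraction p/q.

Set T = (0, 0), C = (1, 0), K = (0, 1), A = (4, 5); any affine frame gives the same invariant.
1. V lies on line AT with AV:VT = 5:4 ⇒ V = (16/9, 20/9)
2. S is where the line through K parallel to CA meets line VA ⇒ S = (-12/5, -3)
S = V + t·(A−V) with t = -47/25, so VS:SA = t:(1−t) = -47/25:72/25

VS:SA = -47/72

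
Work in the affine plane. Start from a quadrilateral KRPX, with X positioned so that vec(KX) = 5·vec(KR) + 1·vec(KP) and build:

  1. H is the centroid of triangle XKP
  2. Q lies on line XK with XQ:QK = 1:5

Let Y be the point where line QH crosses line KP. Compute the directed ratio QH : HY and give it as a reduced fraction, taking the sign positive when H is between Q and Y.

Assign K = (0, 0), R = (1, 0), P = (0, 1), X = (5, 1) — the answer is frame-independent, so this choice is without loss of generality.
1. H is the centroid of triangle XKP ⇒ H = (5/3, 2/3)
2. Q lies on line XK with XQ:QK = 1:5 ⇒ Q = (25/6, 5/6)
line QH meets KP at Y = (0, 5/9)
H = Q + t·(Y−Q) with t = 3/5, so QH:HY = 3/5:2/5

QH:HY = 3/2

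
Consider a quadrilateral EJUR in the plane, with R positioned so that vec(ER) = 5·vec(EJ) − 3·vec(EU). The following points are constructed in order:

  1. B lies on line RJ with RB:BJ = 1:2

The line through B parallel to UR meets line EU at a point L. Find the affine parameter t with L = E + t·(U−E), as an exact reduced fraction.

t = 14/15

Assign E = (0, 0), J = (1, 0), U = (0, 1), R = (5, -3) — the answer is frame-independent, so this choice is without loss of generality.
1. B lies on line RJ with RB:BJ = 1:2 ⇒ B = (11/3, -2)
through B parallel to UR: direction (5, -4); meets EU at L = (0, 14/15)
L = E + t·(U−E) with t = 14/15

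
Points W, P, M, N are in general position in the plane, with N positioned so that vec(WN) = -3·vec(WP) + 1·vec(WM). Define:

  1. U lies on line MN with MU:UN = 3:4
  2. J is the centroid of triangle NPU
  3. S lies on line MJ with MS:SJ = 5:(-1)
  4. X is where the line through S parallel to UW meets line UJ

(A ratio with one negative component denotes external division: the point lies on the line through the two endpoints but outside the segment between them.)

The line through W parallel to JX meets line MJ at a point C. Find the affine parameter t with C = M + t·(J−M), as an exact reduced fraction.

t = 4/9

Set W = (0, 0), P = (1, 0), M = (0, 1), N = (-3, 1); any affine frame gives the same invariant.
1. U lies on line MN with MU:UN = 3:4 ⇒ U = (-9/7, 1)
2. J is the centroid of triangle NPU ⇒ J = (-23/21, 2/3)
3. S lies on line MJ with MS:SJ = 5:(-1) ⇒ S = (-115/84, 7/12)
4. X is where the line through S parallel to UW meets line UJ ⇒ X = (-83/105, 2/15)
through W parallel to JX: direction (32/105, -8/15); meets MJ at C = (-92/189, 23/27)
C = M + t·(J−M) with t = 4/9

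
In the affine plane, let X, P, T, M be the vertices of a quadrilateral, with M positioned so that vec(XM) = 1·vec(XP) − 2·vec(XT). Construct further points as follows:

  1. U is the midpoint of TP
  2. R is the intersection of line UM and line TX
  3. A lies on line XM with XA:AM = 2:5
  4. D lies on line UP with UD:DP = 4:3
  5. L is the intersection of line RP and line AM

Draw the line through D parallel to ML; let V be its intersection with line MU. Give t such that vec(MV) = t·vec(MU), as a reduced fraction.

t = 25/21

Work in coordinates with X = (0, 0), P = (1, 0), T = (0, 1), M = (1, -2).
1. U is the midpoint of TP ⇒ U = (1/2, 1/2)
2. R is the intersection of line UM and line TX ⇒ R = (0, 3)
3. A lies on line XM with XA:AM = 2:5 ⇒ A = (2/7, -4/7)
4. D lies on line UP with UD:DP = 4:3 ⇒ D = (11/14, 3/14)
5. L is the intersection of line RP and line AM ⇒ L = (3, -6)
through D parallel to ML: direction (2, -4); meets MU at V = (17/42, 41/42)
V = M + t·(U−M) with t = 25/21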